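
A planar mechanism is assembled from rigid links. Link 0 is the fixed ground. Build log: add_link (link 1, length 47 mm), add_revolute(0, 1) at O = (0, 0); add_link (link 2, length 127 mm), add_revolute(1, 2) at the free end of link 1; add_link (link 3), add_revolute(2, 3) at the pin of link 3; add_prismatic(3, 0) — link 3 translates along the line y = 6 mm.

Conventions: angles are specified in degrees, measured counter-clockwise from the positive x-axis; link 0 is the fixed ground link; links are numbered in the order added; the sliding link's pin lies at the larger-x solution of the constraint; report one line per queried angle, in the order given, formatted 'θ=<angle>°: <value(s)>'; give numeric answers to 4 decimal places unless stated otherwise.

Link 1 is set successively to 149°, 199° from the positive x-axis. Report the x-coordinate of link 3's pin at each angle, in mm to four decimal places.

geometry: r = 47 mm, L = 127 mm, e = 6 mm
θ=149°: crank pin P = (r cos θ, r sin θ) = (-40.286863, 24.206790)
θ=149°: h = r sin θ − e = 24.206790 − 6 = 18.206790
θ=149°: x = r cos θ + √(L² − h²) = -40.286863 + 125.688157 = 85.401294
θ=199°: crank pin P = (r cos θ, r sin θ) = (-44.439373, -15.301703)
θ=199°: h = r sin θ − e = -15.301703 − 6 = -21.301703
θ=199°: x = r cos θ + √(L² − h²) = -44.439373 + 125.200788 = 80.761415

θ=149°: 85.4013
θ=199°: 80.7614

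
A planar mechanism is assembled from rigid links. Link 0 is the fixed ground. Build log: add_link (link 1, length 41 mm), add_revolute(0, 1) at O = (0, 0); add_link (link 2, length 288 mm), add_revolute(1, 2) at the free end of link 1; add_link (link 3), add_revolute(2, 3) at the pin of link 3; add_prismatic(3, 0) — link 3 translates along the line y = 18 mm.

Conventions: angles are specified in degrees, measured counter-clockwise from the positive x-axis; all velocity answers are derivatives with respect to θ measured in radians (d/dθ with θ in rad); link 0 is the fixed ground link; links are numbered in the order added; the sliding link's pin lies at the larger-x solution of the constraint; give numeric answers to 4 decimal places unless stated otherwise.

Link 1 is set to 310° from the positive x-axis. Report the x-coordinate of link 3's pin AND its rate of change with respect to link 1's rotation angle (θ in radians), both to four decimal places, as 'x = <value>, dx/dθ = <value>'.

geometry: r = 41 mm, L = 288 mm, e = 18 mm
crank pin P = (r cos θ, r sin θ) = (26.354292, -31.407822)
h = r sin θ − e = -31.407822 − 18 = -49.407822
x = r cos θ + √(L² − h²) = 26.354292 + 283.730272 = 310.084564
dx/dθ = −r sin θ − h·r cos θ/√(L² − h²) (θ in radians; h = -49.407822) = 35.997069

x = 310.0846, dx/dθ = 35.9971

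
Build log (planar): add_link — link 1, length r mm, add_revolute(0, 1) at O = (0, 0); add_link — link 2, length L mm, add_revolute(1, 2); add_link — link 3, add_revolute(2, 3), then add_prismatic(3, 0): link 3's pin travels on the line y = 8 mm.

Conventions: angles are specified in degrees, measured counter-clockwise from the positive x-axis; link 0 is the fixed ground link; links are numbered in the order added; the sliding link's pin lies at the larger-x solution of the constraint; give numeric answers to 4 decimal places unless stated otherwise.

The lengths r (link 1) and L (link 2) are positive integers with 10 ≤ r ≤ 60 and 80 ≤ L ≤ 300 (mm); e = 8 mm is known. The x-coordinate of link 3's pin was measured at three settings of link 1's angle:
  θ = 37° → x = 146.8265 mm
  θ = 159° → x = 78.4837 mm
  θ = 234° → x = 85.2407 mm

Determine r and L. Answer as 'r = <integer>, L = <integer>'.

constraint per measurement: (x − r cos θ)² + (r sin θ − e)² = L²
subtracting the θ₁ and θ₂ equations cancels the r² and L² terms:
r = (x₁² − x₂²) / (2[(x₁cos θ₁ + e sin θ₁) − (x₂cos θ₂ + e sin θ₂)]) = 40.0000 → r = 40
L² = (x₁ − r cos θ₁)² + (r sin θ₁ − e)² = 13455.9910 → L = 116.0000 → L = 116
check at θ₃=234°: x = 85.2407 (printed 85.2407) ✓

r = 40, L = 116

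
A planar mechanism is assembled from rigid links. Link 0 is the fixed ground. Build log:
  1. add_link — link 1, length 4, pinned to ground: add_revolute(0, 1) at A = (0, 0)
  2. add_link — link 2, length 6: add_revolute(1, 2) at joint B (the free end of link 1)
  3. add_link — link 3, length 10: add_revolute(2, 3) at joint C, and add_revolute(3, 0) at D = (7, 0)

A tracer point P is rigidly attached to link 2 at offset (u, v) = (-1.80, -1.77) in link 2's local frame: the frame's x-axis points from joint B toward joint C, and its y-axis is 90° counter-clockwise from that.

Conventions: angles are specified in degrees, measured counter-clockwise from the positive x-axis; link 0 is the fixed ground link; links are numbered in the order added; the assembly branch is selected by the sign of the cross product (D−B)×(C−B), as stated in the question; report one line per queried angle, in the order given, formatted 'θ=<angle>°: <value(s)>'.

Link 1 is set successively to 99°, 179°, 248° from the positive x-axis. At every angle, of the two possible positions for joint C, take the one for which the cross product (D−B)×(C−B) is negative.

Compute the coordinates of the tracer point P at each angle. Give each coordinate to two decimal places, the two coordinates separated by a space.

A=(0,0), D=(7.00,0)
θ=99°: B = A + 4.00·(cos99°, sin99°) = (-0.6257, 3.9508)
θ=99°: |BD| = 8.5884
θ=99°: circle(B,6.00) ∩ circle(D,10.00): a=0.5682, h=5.9730
θ=99°:   candidates: C₊=(2.6265,8.9929) cross=51.299; C₋=(-2.8689,-1.6142) cross=-51.299
θ=99°:   branch - wants cross < 0 → take C=(-2.8689,-1.6142) (cross=-51.299)
θ=99°: ex = (C−B)/|BC| = (-0.3739,-0.9275); ey = (0.9275,-0.3739)
θ=99°: P = B + -1.80·ex + -1.77·ey = (-1.5945,6.2820)
θ=179°: B = A + 4.00·(cos179°, sin179°) = (-3.9994, 0.0698)
θ=179°: |BD| = 10.9996
θ=179°: circle(B,6.00) ∩ circle(D,10.00): a=2.5906, h=5.4119
θ=179°:   candidates: C₊=(-1.3745,5.4652) cross=59.529; C₋=(-1.4432,-5.3584) cross=-59.529
θ=179°:   branch - wants cross < 0 → take C=(-1.4432,-5.3584) (cross=-59.529)
θ=179°: ex = (C−B)/|BC| = (0.4260,-0.9047); ey = (0.9047,0.4260)
θ=179°: P = B + -1.80·ex + -1.77·ey = (-6.3676,0.9442)
θ=248°: B = A + 4.00·(cos248°, sin248°) = (-1.4984, -3.7087)
θ=248°: |BD| = 9.2724
θ=248°: circle(B,6.00) ∩ circle(D,10.00): a=1.1851, h=5.8818
θ=248°:   candidates: C₊=(-2.7648,2.1561) cross=54.539; C₋=(1.9403,-8.6255) cross=-54.539
θ=248°:   branch - wants cross < 0 → take C=(1.9403,-8.6255) (cross=-54.539)
θ=248°: ex = (C−B)/|BC| = (0.5731,-0.8195); ey = (0.8195,0.5731)
θ=248°: P = B + -1.80·ex + -1.77·ey = (-3.9805,-3.2481)

θ=99°: -1.59 6.28
θ=179°: -6.37 0.94
θ=248°: -3.98 -3.25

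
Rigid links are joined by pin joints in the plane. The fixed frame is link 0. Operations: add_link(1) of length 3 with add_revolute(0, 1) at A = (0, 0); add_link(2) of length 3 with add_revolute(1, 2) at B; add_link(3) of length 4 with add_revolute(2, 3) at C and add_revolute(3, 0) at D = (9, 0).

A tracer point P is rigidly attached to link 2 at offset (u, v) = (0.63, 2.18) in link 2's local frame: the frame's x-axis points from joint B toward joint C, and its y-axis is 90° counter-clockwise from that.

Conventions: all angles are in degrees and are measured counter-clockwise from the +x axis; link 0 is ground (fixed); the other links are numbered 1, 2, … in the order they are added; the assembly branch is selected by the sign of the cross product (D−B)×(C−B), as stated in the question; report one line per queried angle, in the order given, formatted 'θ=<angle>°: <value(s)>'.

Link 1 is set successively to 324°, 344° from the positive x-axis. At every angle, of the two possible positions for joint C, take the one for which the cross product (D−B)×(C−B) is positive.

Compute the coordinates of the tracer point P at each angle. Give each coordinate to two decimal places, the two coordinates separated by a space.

A=(0,0), D=(9.00,0)
θ=324°: B = A + 3.00·(cos324°, sin324°) = (2.4271, -1.7634)
θ=324°: |BD| = 6.8054
θ=324°: circle(B,3.00) ∩ circle(D,4.00): a=2.8884, h=0.8107
θ=324°:   candidates: C₊=(5.0067,-0.2319) cross=5.517; C₋=(5.4269,-1.7979) cross=-5.517
θ=324°:   branch + wants cross > 0 → take C=(5.0067,-0.2319) (cross=5.517)
θ=324°: ex = (C−B)/|BC| = (0.8599,0.5105); ey = (-0.5105,0.8599)
θ=324°: P = B + 0.63·ex + 2.18·ey = (1.8559,0.4328)
θ=344°: B = A + 3.00·(cos344°, sin344°) = (2.8838, -0.8269)
θ=344°: |BD| = 6.1719
θ=344°: circle(B,3.00) ∩ circle(D,4.00): a=2.5188, h=1.6296
θ=344°:   candidates: C₊=(5.1616,1.1254) cross=10.057; C₋=(5.5982,-2.1043) cross=-10.057
θ=344°:   branch + wants cross > 0 → take C=(5.1616,1.1254) (cross=10.057)
θ=344°: ex = (C−B)/|BC| = (0.7593,0.6508); ey = (-0.6508,0.7593)
θ=344°: P = B + 0.63·ex + 2.18·ey = (1.9434,1.2383)

θ=324°: 1.86 0.43
θ=344°: 1.94 1.24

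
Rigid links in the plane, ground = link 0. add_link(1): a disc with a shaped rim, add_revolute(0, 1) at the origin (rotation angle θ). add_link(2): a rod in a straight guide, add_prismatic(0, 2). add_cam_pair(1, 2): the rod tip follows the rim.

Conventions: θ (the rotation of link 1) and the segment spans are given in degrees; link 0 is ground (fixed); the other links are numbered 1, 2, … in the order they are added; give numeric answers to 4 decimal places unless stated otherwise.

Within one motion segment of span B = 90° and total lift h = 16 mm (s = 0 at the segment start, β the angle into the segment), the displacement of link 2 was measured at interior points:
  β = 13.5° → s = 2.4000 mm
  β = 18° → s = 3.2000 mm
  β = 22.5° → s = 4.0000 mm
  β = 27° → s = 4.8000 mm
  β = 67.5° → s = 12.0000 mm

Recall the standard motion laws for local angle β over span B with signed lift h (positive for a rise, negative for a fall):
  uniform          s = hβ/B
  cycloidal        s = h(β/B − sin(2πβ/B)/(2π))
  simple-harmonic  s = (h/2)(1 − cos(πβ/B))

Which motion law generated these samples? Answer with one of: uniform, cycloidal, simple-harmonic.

candidates at β/B = r: uniform s = h·r (linear in β); cycloidal s = h·(r − sin(2πr)/(2π)); simple-harmonic s = (h/2)(1 − cos(πr))
β=13.5°: printed 2.4000 | uniform 2.4000, cycloidal 0.3399, simple-harmonic 0.8719
β=18°: printed 3.2000 | uniform 3.2000, cycloidal 0.7782, simple-harmonic 1.5279
β=22.5°: printed 4.0000 | uniform 4.0000, cycloidal 1.4535, simple-harmonic 2.3431
β=27°: printed 4.8000 | uniform 4.8000, cycloidal 2.3782, simple-harmonic 3.2977
β=67.5°: printed 12.0000 | uniform 12.0000, cycloidal 14.5465, simple-harmonic 13.6569
only one law matches every sample → uniform

uniform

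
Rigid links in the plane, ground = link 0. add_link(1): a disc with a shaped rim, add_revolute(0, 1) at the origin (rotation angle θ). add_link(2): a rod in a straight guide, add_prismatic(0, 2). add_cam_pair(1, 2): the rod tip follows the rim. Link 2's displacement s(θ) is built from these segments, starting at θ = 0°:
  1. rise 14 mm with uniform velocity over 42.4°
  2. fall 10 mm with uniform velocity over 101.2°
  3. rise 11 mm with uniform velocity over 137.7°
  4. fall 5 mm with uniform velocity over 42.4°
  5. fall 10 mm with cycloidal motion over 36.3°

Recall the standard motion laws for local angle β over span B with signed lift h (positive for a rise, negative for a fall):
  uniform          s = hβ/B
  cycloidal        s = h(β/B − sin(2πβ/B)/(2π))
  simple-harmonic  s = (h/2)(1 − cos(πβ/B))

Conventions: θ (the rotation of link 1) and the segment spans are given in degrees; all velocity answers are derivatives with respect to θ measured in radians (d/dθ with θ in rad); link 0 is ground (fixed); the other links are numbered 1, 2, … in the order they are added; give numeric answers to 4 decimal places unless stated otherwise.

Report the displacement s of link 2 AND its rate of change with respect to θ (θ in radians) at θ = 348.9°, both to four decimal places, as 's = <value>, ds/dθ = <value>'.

segment 1 (0° to 42.4°, uniform, h = 14) is passed completely: s = 0.0000 + (14) = 14.0000
segment 2 (42.4° to 143.6°, uniform, h = -10) is passed completely: s = 14.0000 + (-10) = 4.0000
segment 3 (143.6° to 281.3°, uniform, h = 11) is passed completely: s = 4.0000 + (11) = 15.0000
segment 4 (281.3° to 323.7°, uniform, h = -5) is passed completely: s = 15.0000 + (-5) = 10.0000
θ = 348.9° falls in segment 5 (323.7° to 360°, cycloidal, h = -10): β = 348.9 − 323.7 = 25.2°, B = 36.3°; Δs = -10·(0.6942 − sin(2π·0.6942)/(2π)) = -8.4369; s = 10.0000 − 8.4369 = 1.5631
velocity in seg [323.7°–360°] (cycloidal), θ in radians: β = 25.2° = 0.4398 rad, B = 36.3° = 0.6336 rad; ds/dθ = (h/B)(1 − cos(2πβ/B)) = ((-10)/0.6336)(1 − cos(2π·0.6942)) = -21.203782 mm/rad

s = 1.5631, ds/dθ = -21.2038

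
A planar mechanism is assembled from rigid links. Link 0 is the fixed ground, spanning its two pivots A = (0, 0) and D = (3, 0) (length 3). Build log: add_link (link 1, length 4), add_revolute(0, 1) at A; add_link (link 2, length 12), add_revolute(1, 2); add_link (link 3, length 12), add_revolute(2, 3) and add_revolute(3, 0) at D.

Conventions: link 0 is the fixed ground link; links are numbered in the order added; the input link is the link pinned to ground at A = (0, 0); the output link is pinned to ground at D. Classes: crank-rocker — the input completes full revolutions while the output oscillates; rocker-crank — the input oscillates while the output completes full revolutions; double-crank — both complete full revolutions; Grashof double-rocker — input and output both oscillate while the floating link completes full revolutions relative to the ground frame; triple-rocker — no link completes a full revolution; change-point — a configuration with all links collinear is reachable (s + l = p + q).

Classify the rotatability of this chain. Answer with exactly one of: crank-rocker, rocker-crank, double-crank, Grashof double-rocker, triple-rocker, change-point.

lengths: ground=3, input=4, coupler=12, output=12
sorted: s=3 (shortest), l=12 (longest), p+q=16
s + l = 15 vs p + q = 16
s + l < p + q (Grashof) with shortest = ground link → double-crank

double-crank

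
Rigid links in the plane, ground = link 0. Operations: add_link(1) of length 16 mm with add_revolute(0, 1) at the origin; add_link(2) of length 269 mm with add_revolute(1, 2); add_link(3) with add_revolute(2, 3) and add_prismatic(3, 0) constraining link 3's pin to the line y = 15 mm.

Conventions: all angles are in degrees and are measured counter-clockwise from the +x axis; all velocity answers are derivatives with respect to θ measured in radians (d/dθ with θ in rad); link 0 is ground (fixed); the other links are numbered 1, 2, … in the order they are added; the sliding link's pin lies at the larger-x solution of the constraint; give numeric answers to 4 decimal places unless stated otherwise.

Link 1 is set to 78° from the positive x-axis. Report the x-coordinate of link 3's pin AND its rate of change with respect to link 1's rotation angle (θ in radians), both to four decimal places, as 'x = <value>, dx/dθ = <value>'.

geometry: r = 16 mm, L = 269 mm, e = 15 mm
crank pin P = (r cos θ, r sin θ) = (3.326587, 15.650362)
h = r sin θ − e = 15.650362 − 15 = 0.650362
x = r cos θ + √(L² − h²) = 3.326587 + 268.999214 = 272.325801
dx/dθ = −r sin θ − h·r cos θ/√(L² − h²) (θ in radians; h = 0.650362) = -15.658404

x = 272.3258, dx/dθ = -15.6584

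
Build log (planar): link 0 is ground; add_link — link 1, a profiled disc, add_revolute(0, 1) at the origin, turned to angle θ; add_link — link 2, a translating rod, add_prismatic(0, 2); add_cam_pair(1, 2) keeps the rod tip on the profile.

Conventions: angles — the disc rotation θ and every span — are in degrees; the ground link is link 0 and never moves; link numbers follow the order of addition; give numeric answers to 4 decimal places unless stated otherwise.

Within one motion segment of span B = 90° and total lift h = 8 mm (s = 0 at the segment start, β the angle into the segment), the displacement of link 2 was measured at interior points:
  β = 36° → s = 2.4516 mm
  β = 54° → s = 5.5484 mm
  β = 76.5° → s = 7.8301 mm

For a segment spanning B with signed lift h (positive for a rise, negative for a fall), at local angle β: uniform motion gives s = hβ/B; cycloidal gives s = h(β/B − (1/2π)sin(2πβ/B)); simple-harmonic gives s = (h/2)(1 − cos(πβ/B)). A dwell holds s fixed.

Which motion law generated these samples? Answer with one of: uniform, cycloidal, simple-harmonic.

candidates at β/B = r: uniform s = h·r (linear in β); cycloidal s = h·(r − sin(2πr)/(2π)); simple-harmonic s = (h/2)(1 − cos(πr))
β=36°: printed 2.4516 | uniform 3.2000, cycloidal 2.4516, simple-harmonic 2.7639
β=54°: printed 5.5484 | uniform 4.8000, cycloidal 5.5484, simple-harmonic 5.2361
β=76.5°: printed 7.8301 | uniform 6.8000, cycloidal 7.8301, simple-harmonic 7.5640
only one law matches every sample → cycloidal

cycloidal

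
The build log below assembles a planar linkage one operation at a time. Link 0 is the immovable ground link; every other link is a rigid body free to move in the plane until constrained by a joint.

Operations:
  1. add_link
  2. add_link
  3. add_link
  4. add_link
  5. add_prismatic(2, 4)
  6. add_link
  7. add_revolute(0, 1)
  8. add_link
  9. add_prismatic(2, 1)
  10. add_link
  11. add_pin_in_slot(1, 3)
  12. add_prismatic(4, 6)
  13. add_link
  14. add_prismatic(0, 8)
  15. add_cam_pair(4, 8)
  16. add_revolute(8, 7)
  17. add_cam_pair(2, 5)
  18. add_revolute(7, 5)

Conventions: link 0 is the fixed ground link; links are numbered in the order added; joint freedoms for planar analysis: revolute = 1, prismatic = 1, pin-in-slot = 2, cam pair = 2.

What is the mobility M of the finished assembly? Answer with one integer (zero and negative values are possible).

link 0 = ground. State L|J1|J2 = 1|0|0
+link1  2|0|0
+link2  3|0|0
+link3  4|0|0
+link4  5|0|0
P(2,4) f=1→J1  5|1|0
+link5  6|1|0
R(0,1) f=1→J1  6|2|0
+link6  7|2|0
P(2,1) f=1→J1  7|3|0
+link7  8|3|0
PS(1,3) f=2→J2  8|3|1
P(4,6) f=1→J1  8|4|1
+link8  9|4|1
P(0,8) f=1→J1  9|5|1
C(4,8) f=2→J2  9|5|2
R(8,7) f=1→J1  9|6|2
C(2,5) f=2→J2  9|6|3
R(7,5) f=1→J1  9|7|3
M = 3(9−1)−2·7−3 = 24−14−3 = 7

M = 7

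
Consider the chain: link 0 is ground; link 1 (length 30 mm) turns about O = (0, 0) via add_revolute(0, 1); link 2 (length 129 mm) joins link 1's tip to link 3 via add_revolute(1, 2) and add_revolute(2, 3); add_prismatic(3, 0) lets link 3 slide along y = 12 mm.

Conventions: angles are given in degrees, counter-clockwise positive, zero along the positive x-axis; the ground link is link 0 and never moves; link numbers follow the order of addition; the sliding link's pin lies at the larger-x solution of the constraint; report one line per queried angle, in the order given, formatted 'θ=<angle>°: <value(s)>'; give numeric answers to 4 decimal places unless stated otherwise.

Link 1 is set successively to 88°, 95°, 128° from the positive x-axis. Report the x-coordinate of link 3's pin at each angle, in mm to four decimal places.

geometry: r = 30 mm, L = 129 mm, e = 12 mm
θ=88°: crank pin P = (r cos θ, r sin θ) = (1.046985, 29.981725)
θ=88°: h = r sin θ − e = 29.981725 − 12 = 17.981725
θ=88°: x = r cos θ + √(L² − h²) = 1.046985 + 127.740587 = 128.787572
θ=95°: crank pin P = (r cos θ, r sin θ) = (-2.614672, 29.885841)
θ=95°: h = r sin θ − e = 29.885841 − 12 = 17.885841
θ=95°: x = r cos θ + √(L² − h²) = -2.614672 + 127.754048 = 125.139375
θ=128°: crank pin P = (r cos θ, r sin θ) = (-18.469844, 23.640323)
θ=128°: h = r sin θ − e = 23.640323 − 12 = 11.640323
θ=128°: x = r cos θ + √(L² − h²) = -18.469844 + 128.473744 = 110.003900

θ=88°: 128.7876
θ=95°: 125.1394
θ=128°: 110.0039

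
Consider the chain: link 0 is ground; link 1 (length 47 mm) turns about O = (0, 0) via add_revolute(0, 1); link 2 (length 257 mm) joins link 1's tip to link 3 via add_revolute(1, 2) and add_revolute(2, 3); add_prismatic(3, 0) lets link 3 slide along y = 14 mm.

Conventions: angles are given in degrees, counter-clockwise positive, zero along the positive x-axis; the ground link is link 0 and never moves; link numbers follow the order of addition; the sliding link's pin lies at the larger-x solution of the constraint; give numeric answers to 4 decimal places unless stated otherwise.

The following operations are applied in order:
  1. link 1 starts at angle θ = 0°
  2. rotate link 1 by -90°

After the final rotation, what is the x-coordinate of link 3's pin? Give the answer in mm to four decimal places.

geometry: r = 47 mm, L = 257 mm, e = 14 mm; θ starts at 0°
rotate link 1 by -90°: θ ← 0° -90° = -90°
crank pin P = (r cos θ, r sin θ) = (0.000000, -47.000000)
h = r sin θ − e = -47.000000 − 14 = -61.000000
x = r cos θ + √(L² − h²) = 0.000000 + 249.655763 = 249.655763

249.6558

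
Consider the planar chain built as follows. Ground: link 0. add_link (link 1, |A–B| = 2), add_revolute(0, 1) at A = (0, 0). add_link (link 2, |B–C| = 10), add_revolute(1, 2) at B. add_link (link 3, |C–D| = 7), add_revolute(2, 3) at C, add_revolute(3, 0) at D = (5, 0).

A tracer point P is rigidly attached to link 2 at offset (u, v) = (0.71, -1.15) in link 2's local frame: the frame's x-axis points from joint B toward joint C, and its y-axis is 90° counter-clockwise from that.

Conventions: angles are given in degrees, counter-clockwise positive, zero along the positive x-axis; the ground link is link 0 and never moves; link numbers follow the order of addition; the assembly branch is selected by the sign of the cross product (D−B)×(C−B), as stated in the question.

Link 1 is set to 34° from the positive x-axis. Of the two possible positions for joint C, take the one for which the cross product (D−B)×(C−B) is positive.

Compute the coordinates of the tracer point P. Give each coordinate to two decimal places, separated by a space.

A=(0,0), D=(5.00,0)
B = A + 2.00·(cos34°, sin34°) = (1.6581, 1.1184)
|BD| = 3.5241
circle(B,10.00) ∩ circle(D,7.00): a=8.9979, h=4.3631
  candidates: C₊=(11.5756,2.4004) cross=15.376; C₋=(8.8062,-5.8747) cross=-15.376
  branch + wants cross > 0 → take C=(11.5756,2.4004) (cross=15.376)
ex = (C−B)/|BC| = (0.9917,0.1282); ey = (-0.1282,0.9917)
P = B + 0.71·ex + -1.15·ey = (2.5097,0.0689)

2.51 0.07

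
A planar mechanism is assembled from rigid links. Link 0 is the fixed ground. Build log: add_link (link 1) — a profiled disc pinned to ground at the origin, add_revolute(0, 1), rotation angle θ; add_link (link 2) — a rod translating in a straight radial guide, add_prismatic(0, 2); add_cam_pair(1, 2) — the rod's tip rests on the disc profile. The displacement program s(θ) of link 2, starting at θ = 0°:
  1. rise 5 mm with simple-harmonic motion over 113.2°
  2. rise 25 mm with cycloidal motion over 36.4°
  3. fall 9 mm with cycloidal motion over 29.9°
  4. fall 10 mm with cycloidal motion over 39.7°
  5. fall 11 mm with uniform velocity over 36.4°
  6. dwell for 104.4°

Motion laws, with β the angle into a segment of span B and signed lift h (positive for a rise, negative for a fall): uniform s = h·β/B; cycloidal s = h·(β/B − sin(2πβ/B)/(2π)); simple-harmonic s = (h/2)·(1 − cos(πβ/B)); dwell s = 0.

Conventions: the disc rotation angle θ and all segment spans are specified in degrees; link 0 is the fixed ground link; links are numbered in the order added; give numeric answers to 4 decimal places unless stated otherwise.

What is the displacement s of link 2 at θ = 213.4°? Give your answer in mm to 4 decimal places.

seg 1 [0°–113.2°] simple-harmonic, h=5: full span → s += 5 → s = 5.0000
seg 2 [113.2°–149.6°] cycloidal, h=25: full span → s += 25 → s = 30.0000
seg 3 [149.6°–179.5°] cycloidal, h=-9: full span → s += -9 → s = 21.0000
seg 4 [179.5°–219.2°] cycloidal, h=-10: θ=213.4° here. β=33.9, B=39.7. -10·(0.8539 − sin(2π·0.8539)/(2π)) = -9.8033 → s = 11.1967

11.1967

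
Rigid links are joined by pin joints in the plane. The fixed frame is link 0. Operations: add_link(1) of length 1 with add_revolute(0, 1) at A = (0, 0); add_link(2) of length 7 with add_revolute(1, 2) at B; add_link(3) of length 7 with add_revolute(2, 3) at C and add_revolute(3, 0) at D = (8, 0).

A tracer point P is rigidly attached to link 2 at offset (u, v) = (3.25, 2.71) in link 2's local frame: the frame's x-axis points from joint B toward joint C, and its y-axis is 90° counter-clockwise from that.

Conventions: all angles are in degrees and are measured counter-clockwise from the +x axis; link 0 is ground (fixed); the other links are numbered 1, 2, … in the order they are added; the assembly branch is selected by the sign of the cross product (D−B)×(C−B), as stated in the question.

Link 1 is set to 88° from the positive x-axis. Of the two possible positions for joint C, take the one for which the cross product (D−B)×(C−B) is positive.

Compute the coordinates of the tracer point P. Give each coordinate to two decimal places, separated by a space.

A=(0,0), D=(8.00,0)
B = A + 1.00·(cos88°, sin88°) = (0.0349, 0.9994)
|BD| = 8.0276
circle(B,7.00) ∩ circle(D,7.00): a=4.0138, h=5.7349
  candidates: C₊=(4.7314,6.1900) cross=46.038; C₋=(3.3035,-5.1906) cross=-46.038
  branch + wants cross > 0 → take C=(4.7314,6.1900) (cross=46.038)
ex = (C−B)/|BC| = (0.6709,0.7415); ey = (-0.7415,0.6709)
P = B + 3.25·ex + 2.71·ey = (0.2059,5.2276)

0.21 5.23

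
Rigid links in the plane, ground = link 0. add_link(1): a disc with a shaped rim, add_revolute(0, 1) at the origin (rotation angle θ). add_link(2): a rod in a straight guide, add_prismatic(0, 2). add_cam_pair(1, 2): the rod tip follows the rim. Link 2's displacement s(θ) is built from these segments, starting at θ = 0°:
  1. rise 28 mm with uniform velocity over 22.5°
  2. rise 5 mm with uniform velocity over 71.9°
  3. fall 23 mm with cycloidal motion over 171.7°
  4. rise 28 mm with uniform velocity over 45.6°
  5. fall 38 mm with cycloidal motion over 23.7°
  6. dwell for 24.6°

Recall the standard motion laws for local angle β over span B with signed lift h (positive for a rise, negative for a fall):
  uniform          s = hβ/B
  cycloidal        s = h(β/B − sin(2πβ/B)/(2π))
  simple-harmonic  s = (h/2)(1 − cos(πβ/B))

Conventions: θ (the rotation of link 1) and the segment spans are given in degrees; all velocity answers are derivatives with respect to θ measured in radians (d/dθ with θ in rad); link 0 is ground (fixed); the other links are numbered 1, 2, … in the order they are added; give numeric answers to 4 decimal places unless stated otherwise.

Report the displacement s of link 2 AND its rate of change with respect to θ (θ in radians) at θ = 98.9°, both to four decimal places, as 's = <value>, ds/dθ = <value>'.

segment 1 (0° to 22.5°, uniform, h = 28) is passed completely: s = 0.0000 + (28) = 28.0000
segment 2 (22.5° to 94.4°, uniform, h = 5) is passed completely: s = 28.0000 + (5) = 33.0000
θ = 98.9° falls in segment 3 (94.4° to 266.1°, cycloidal, h = -23): β = 98.9 − 94.4 = 4.5°, B = 171.7°; Δs = -23·(0.0262 − sin(2π·0.0262)/(2π)) = -0.0027; s = 33.0000 − 0.0027 = 32.9973
velocity in seg [94.4°–266.1°] (cycloidal), θ in radians: β = 4.5° = 0.0785 rad, B = 171.7° = 2.9967 rad; ds/dθ = (h/B)(1 − cos(2πβ/B)) = ((-23)/2.9967)(1 − cos(2π·0.0262)) = -0.103828 mm/rad

s = 32.9973, ds/dθ = -0.1038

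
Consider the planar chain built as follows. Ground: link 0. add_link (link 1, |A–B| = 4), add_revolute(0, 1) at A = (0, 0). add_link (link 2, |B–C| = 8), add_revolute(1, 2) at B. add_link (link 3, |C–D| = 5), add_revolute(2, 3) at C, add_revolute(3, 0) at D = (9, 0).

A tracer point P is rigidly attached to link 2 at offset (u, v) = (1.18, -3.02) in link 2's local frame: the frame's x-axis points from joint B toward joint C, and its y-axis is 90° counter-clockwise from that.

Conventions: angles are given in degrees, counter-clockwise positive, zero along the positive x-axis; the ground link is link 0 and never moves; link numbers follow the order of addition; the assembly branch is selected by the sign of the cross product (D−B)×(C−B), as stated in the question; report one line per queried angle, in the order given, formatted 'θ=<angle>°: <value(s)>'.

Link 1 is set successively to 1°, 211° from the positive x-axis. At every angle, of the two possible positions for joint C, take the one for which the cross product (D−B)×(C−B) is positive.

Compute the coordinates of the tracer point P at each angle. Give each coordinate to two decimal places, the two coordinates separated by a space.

A=(0,0), D=(9.00,0)
θ=1°: B = A + 4.00·(cos1°, sin1°) = (3.9994, 0.0698)
θ=1°: |BD| = 5.0011
θ=1°: circle(B,8.00) ∩ circle(D,5.00): a=6.3997, h=4.8004
θ=1°:   candidates: C₊=(10.4655,4.7804) cross=24.007; C₋=(10.3315,-4.8195) cross=-24.007
θ=1°:   branch + wants cross > 0 → take C=(10.4655,4.7804) (cross=24.007)
θ=1°: ex = (C−B)/|BC| = (0.8083,0.5888); ey = (-0.5888,0.8083)
θ=1°: P = B + 1.18·ex + -3.02·ey = (6.7314,-1.6763)
θ=211°: B = A + 4.00·(cos211°, sin211°) = (-3.4287, -2.0602)
θ=211°: |BD| = 12.5983
θ=211°: circle(B,8.00) ∩ circle(D,5.00): a=7.8470, h=1.5573
θ=211°:   candidates: C₊=(4.0580,0.7594) cross=19.619; C₋=(4.5673,-2.3133) cross=-19.619
θ=211°:   branch + wants cross > 0 → take C=(4.0580,0.7594) (cross=19.619)
θ=211°: ex = (C−B)/|BC| = (0.9358,0.3524); ey = (-0.3524,0.9358)
θ=211°: P = B + 1.18·ex + -3.02·ey = (-1.2600,-4.4705)

θ=1°: 6.73 -1.68
θ=211°: -1.26 -4.47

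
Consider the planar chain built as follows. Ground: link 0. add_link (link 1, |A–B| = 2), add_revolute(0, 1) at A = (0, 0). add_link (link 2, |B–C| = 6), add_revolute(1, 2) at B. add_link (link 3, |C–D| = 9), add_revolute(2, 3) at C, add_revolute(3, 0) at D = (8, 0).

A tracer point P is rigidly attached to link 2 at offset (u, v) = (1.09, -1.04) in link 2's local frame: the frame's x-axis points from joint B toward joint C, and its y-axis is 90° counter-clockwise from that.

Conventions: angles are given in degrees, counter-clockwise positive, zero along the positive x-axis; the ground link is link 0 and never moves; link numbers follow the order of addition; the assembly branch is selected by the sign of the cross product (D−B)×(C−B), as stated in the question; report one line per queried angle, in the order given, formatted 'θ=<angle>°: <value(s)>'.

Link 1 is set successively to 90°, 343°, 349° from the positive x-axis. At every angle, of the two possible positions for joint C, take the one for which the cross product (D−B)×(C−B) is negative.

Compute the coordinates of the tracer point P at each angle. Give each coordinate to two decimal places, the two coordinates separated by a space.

A=(0,0), D=(8.00,0)
θ=90°: B = A + 2.00·(cos90°, sin90°) = (0.0000, 2.0000)
θ=90°: |BD| = 8.2462
θ=90°: circle(B,6.00) ∩ circle(D,9.00): a=1.3946, h=5.8357
θ=90°:   candidates: C₊=(2.7683,7.3232) cross=48.122; C₋=(-0.0624,-3.9997) cross=-48.122
θ=90°:   branch - wants cross < 0 → take C=(-0.0624,-3.9997) (cross=-48.122)
θ=90°: ex = (C−B)/|BC| = (-0.0104,-0.9999); ey = (0.9999,-0.0104)
θ=90°: P = B + 1.09·ex + -1.04·ey = (-1.0513,0.9209)
θ=343°: B = A + 2.00·(cos343°, sin343°) = (1.9126, -0.5847)
θ=343°: |BD| = 6.1154
θ=343°: circle(B,6.00) ∩ circle(D,9.00): a=-0.6215, h=5.9677
θ=343°:   candidates: C₊=(0.7233,5.2962) cross=36.495; C₋=(1.8646,-6.5846) cross=-36.495
θ=343°:   branch - wants cross < 0 → take C=(1.8646,-6.5846) (cross=-36.495)
θ=343°: ex = (C−B)/|BC| = (-0.0080,-1.0000); ey = (1.0000,-0.0080)
θ=343°: P = B + 1.09·ex + -1.04·ey = (0.8639,-1.6664)
θ=349°: B = A + 2.00·(cos349°, sin349°) = (1.9633, -0.3816)
θ=349°: |BD| = 6.0488
θ=349°: circle(B,6.00) ∩ circle(D,9.00): a=-0.6954, h=5.9596
θ=349°:   candidates: C₊=(0.8933,5.5222) cross=36.048; C₋=(1.6453,-6.3732) cross=-36.048
θ=349°:   branch - wants cross < 0 → take C=(1.6453,-6.3732) (cross=-36.048)
θ=349°: ex = (C−B)/|BC| = (-0.0530,-0.9986); ey = (0.9986,-0.0530)
θ=349°: P = B + 1.09·ex + -1.04·ey = (0.8670,-1.4150)

θ=90°: -1.05 0.92
θ=343°: 0.86 -1.67
θ=349°: 0.87 -1.41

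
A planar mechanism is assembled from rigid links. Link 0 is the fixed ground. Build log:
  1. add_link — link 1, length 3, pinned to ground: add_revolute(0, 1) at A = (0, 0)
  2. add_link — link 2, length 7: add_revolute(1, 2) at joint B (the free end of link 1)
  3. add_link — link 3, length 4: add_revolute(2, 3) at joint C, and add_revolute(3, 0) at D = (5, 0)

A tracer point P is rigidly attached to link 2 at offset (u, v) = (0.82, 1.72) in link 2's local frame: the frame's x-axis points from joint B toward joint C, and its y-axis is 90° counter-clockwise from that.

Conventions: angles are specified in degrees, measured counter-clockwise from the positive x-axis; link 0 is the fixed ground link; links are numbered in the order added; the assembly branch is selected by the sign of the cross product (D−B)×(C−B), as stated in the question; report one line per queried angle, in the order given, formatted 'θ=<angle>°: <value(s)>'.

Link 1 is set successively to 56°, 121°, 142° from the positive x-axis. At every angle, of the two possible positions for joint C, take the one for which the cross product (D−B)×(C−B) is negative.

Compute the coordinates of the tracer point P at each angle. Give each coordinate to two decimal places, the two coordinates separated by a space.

A=(0,0), D=(5.00,0)
θ=56°: B = A + 3.00·(cos56°, sin56°) = (1.6776, 2.4871)
θ=56°: |BD| = 4.1502
θ=56°: circle(B,7.00) ∩ circle(D,4.00): a=6.0508, h=3.5196
θ=56°:   candidates: C₊=(8.6307,1.6786) cross=14.607; C₋=(4.4123,-3.9566) cross=-14.607
θ=56°:   branch - wants cross < 0 → take C=(4.4123,-3.9566) (cross=-14.607)
θ=56°: ex = (C−B)/|BC| = (0.3907,-0.9205); ey = (0.9205,0.3907)
θ=56°: P = B + 0.82·ex + 1.72·ey = (3.5812,2.4042)
θ=121°: B = A + 3.00·(cos121°, sin121°) = (-1.5451, 2.5715)
θ=121°: |BD| = 7.0322
θ=121°: circle(B,7.00) ∩ circle(D,4.00): a=5.8624, h=3.8252
θ=121°:   candidates: C₊=(5.3101,3.9880) cross=26.899; C₋=(2.5125,-3.1325) cross=-26.899
θ=121°:   branch - wants cross < 0 → take C=(2.5125,-3.1325) (cross=-26.899)
θ=121°: ex = (C−B)/|BC| = (0.5797,-0.8149); ey = (0.8149,0.5797)
θ=121°: P = B + 0.82·ex + 1.72·ey = (0.3318,2.9003)
θ=142°: B = A + 3.00·(cos142°, sin142°) = (-2.3640, 1.8470)
θ=142°: |BD| = 7.5921
θ=142°: circle(B,7.00) ∩ circle(D,4.00): a=5.9694, h=3.6560
θ=142°:   candidates: C₊=(4.3154,3.9410) cross=27.757; C₋=(2.5366,-3.1514) cross=-27.757
θ=142°:   branch - wants cross < 0 → take C=(2.5366,-3.1514) (cross=-27.757)
θ=142°: ex = (C−B)/|BC| = (0.7001,-0.7141); ey = (0.7141,0.7001)
θ=142°: P = B + 0.82·ex + 1.72·ey = (-0.5618,2.4656)

θ=56°: 3.58 2.40
θ=121°: 0.33 2.90
θ=142°: -0.56 2.47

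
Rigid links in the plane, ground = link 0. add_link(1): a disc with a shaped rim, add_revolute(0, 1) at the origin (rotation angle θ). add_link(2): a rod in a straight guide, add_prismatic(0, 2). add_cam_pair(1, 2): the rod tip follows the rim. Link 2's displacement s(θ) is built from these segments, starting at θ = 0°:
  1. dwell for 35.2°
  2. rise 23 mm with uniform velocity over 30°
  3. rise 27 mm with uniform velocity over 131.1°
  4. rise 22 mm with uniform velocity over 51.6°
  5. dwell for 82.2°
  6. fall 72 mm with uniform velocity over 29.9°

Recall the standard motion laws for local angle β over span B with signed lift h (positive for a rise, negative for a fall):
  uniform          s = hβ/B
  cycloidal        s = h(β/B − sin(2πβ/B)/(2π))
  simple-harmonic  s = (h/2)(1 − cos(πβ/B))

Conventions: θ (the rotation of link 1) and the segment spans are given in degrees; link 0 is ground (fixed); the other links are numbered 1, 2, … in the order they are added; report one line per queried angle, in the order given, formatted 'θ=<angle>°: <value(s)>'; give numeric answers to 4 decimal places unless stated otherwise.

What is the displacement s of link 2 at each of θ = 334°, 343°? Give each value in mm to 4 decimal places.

segment 1 (0° to 35.2°, dwell): s unchanged at 0.0000
segment 2 (35.2° to 65.2°, uniform, h = 23) is passed completely: s = 0.0000 + (23) = 23.0000
segment 3 (65.2° to 196.3°, uniform, h = 27) is passed completely: s = 23.0000 + (27) = 50.0000
segment 4 (196.3° to 247.9°, uniform, h = 22) is passed completely: s = 50.0000 + (22) = 72.0000
segment 5 (247.9° to 330.1°, dwell): s unchanged at 72.0000
θ = 334° falls in segment 6 (330.1° to 360°, uniform, h = -72): β = 334 − 330.1 = 3.9°, B = 29.9°; Δs = -72·3.9/29.9 = -9.3913; s = 72.0000 − 9.3913 = 62.6087
θ = 343° falls in segment 6 (330.1° to 360°, uniform, h = -72): β = 343 − 330.1 = 12.9°, B = 29.9°; Δs = -72·12.9/29.9 = -31.0635; s = 72.0000 − 31.0635 = 40.9365

θ=334°: 62.6087
θ=343°: 40.9365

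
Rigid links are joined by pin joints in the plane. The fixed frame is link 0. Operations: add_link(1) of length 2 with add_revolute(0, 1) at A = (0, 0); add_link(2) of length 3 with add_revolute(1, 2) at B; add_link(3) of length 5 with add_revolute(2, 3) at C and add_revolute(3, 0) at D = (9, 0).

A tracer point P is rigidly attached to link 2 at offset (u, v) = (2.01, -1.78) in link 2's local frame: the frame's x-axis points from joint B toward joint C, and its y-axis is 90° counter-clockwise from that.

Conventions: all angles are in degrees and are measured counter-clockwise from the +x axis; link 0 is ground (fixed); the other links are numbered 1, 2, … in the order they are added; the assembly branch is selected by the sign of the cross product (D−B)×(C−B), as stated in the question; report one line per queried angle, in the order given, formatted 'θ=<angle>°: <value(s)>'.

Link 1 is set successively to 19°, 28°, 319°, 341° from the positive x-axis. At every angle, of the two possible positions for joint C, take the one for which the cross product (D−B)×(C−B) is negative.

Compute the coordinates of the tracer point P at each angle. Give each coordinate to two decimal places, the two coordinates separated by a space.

A=(0,0), D=(9.00,0)
θ=19°: B = A + 2.00·(cos19°, sin19°) = (1.8910, 0.6511)
θ=19°: |BD| = 7.1387
θ=19°: circle(B,3.00) ∩ circle(D,5.00): a=2.4487, h=1.7332
θ=19°:   candidates: C₊=(4.4876,2.1537) cross=12.372; C₋=(4.1715,-1.2981) cross=-12.372
θ=19°:   branch - wants cross < 0 → take C=(4.1715,-1.2981) (cross=-12.372)
θ=19°: ex = (C−B)/|BC| = (0.7601,-0.6498); ey = (0.6498,0.7601)
θ=19°: P = B + 2.01·ex + -1.78·ey = (2.2623,-2.0079)
θ=28°: B = A + 2.00·(cos28°, sin28°) = (1.7659, 0.9389)
θ=28°: |BD| = 7.2948
θ=28°: circle(B,3.00) ∩ circle(D,5.00): a=2.5507, h=1.5792
θ=28°:   candidates: C₊=(4.4987,2.1767) cross=11.520; C₋=(4.0921,-0.9554) cross=-11.520
θ=28°:   branch - wants cross < 0 → take C=(4.0921,-0.9554) (cross=-11.520)
θ=28°: ex = (C−B)/|BC| = (0.7754,-0.6315); ey = (0.6315,0.7754)
θ=28°: P = B + 2.01·ex + -1.78·ey = (2.2005,-1.7105)
θ=319°: B = A + 2.00·(cos319°, sin319°) = (1.5094, -1.3121)
θ=319°: |BD| = 7.6046
θ=319°: circle(B,3.00) ∩ circle(D,5.00): a=2.7503, h=1.1982
θ=319°:   candidates: C₊=(4.0118,0.3427) cross=9.112; C₋=(4.4252,-2.0178) cross=-9.112
θ=319°:   branch - wants cross < 0 → take C=(4.4252,-2.0178) (cross=-9.112)
θ=319°: ex = (C−B)/|BC| = (0.9719,-0.2352); ey = (0.2352,0.9719)
θ=319°: P = B + 2.01·ex + -1.78·ey = (3.0443,-3.5150)
θ=341°: B = A + 2.00·(cos341°, sin341°) = (1.8910, -0.6511)
θ=341°: |BD| = 7.1387
θ=341°: circle(B,3.00) ∩ circle(D,5.00): a=2.4487, h=1.7332
θ=341°:   candidates: C₊=(4.1715,1.2981) cross=12.372; C₋=(4.4876,-2.1537) cross=-12.372
θ=341°:   branch - wants cross < 0 → take C=(4.4876,-2.1537) (cross=-12.372)
θ=341°: ex = (C−B)/|BC| = (0.8655,-0.5009); ey = (0.5009,0.8655)
θ=341°: P = B + 2.01·ex + -1.78·ey = (2.7392,-3.1985)

θ=19°: 2.26 -2.01
θ=28°: 2.20 -1.71
θ=319°: 3.04 -3.51
θ=341°: 2.74 -3.20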